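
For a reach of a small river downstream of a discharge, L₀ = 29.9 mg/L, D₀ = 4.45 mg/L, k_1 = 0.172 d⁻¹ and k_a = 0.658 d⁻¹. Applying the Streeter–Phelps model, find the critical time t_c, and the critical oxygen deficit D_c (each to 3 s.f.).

t_c ≈ 1.64 d; D_c ≈ 5.90 mg/L

t_c = [1/(k_a−k_1)] ln[(k_a/k_1)(1 − D₀(k_a−k_1)/(k_1 L₀))]
= [1/(0.658−0.172)] ln[(0.658/0.172)(1 − 4.45×0.4860/(0.172×29.9))]
= (1/0.4860) ln[3.826 × 0.5795] = 2.058 × ln(2.217) = 2.058 × 0.7961 = 1.638 d.
L(t_c) = L₀ e^(−k_1 t_c) = 29.9 × 0.7545 = 22.56 mg/L, and at the critical point k_a D_c = k_1 L, so D_c = (0.172/0.658) × 22.56 = 5.897 mg/L.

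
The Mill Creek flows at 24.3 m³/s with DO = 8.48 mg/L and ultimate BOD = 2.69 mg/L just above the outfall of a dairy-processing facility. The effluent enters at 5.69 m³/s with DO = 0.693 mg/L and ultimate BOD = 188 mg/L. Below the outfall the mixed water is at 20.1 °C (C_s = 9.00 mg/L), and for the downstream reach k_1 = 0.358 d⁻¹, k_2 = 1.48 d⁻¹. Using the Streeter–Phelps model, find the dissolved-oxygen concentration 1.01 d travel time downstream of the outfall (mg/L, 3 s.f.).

DO ≈ 2.85 mg/L

Mixed DO = (24.3×8.48 + 5.69×0.693)/(24.3+5.69) = 210.0/29.99 = 7.003 mg/L.
Mixed L₀ = (24.3×2.69 + 5.69×188)/(29.99) = 1135/29.99 = 37.85 mg/L.
Initial deficit D₀ = C_s − DO₀ = 9.00 − 7.003 = 1.997 mg/L.
D(1.01) = [0.358×37.85/(1.48−0.358)](e^(−0.358×1.01) − e^(−1.48×1.01)) + 1.997 e^(−1.48×1.01)
= 12.08 × (0.6966 − 0.2243) + 1.997 × 0.2243 = 6.152 mg/L.
DO = 9.00 − 6.152 = 2.848 mg/L.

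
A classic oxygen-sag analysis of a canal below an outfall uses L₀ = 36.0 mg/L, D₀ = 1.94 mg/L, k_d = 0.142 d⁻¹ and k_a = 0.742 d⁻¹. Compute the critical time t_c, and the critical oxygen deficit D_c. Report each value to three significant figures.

With k_a/k_d = 5.225 and 1 − D₀(k_a−k_d)/(k_d L₀) = 0.7723,
t_c = ln(5.225 × 0.7723) / (0.742 − 0.142) = ln(4.036) / 0.6000 = 1.395/0.6000 = 2.325 d.
L(t_c) = L₀ e^(−k_d t_c) = 36.0 × 0.7188 = 25.88 mg/L, and at the critical point k_a D_c = k_d L, so D_c = (0.142/0.742) × 25.88 = 4.952 mg/L.

t_c ≈ 2.33 d; D_c ≈ 4.95 mg/L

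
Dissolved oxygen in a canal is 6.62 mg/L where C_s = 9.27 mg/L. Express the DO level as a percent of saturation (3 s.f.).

% saturation = C/C_s × 100 = 6.62/9.27 × 100 = 71.4 %.

71.4 % saturation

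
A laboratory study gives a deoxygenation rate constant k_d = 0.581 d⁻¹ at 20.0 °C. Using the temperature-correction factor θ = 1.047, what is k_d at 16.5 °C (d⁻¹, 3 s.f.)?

k_d ≈ 0.495 d⁻¹

k_d(T₂) = k_d(T₁) · θ^(T₂−T₁) = 0.581 × 1.047^(16.5−20.0)
= 0.581 × 1.047^-3.50 = 0.581 × 0.8515 = 0.4947 d⁻¹.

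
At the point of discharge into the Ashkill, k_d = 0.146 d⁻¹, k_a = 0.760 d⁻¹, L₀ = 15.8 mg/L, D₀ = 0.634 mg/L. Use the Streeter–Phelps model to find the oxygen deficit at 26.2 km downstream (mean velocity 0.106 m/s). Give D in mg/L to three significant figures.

Travel time t = x/v = 26.2 km / (0.106 m/s) = 26200 m / 0.106 m/s = 247200 s = 2.861 d.
k_d L₀/(k_a−k_d) = 0.146×15.8/(0.760−0.146) = 2.307/0.6140 = 3.757 mg/L.
e^(−k_d t) = e^(−0.146×2.861) = 0.6586; e^(−k_a t) = e^(−0.760×2.861) = 0.1137.
D = 3.757 × (0.6586 − 0.1137) + 0.634 × 0.1137 = 2.047 + 0.07209 = 2.119 mg/L.

D ≈ 2.12 mg/L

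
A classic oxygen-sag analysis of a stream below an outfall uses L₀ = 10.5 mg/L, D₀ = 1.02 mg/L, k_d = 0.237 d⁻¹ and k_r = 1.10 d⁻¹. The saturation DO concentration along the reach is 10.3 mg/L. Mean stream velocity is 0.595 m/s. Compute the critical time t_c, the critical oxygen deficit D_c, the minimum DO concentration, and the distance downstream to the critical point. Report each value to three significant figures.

t_c ≈ 1.27 d; D_c ≈ 1.67 mg/L; min DO ≈ 8.63 mg/L; x_c ≈ 65.4 km

At the critical point dD/dt = 0, so k_d L₀ e^(−k_d t) = k_r D. Substituting D(t) from the Streeter–Phelps equation and solving for t gives
t_c = ln[(k_r/k_d)(1 − D₀(k_r−k_d)/(k_d L₀))] / (k_r−k_d).
Here k_r−k_d = 0.8630 d⁻¹ and 1 − D₀(k_r−k_d)/(k_d L₀) = 1 − 1.02×0.8630/(0.237×10.5) = 0.6463, so
t_c = ln(4.641 × 0.6463) / 0.8630 = 1.098 / 0.8630 = 1.273 d.
D_c = (k_d/k_r) L₀ e^(−k_d t_c) = (0.237/1.10) × 10.5 × e^(−0.237×1.273) = 0.2155 × 10.5 × 0.7396 = 1.673 mg/L.
Minimum DO = C_s − D_c = 10.3 − 1.673 = 8.627 mg/L.
x_c = v t_c = 0.595 m/s × 1.273 d × 86400 s/d = 65430 m ≈ 65.4 km.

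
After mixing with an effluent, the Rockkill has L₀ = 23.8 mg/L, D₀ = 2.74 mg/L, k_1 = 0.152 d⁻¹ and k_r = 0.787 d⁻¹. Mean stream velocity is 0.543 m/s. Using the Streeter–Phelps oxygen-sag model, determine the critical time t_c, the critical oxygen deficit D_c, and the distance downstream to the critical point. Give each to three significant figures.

With k_r/k_1 = 5.178 and 1 − D₀(k_r−k_1)/(k_1 L₀) = 0.5190,
t_c = ln(5.178 × 0.5190) / (0.787 − 0.152) = ln(2.687) / 0.6350 = 0.9886/0.6350 = 1.557 d.
D_c = (k_1/k_r) L₀ e^(−k_1 t_c) = (0.152/0.787) × 23.8 × e^(−0.152×1.557) = 0.1931 × 23.8 × 0.7893 = 3.628 mg/L.
x_c = v t_c = 0.543 m/s × 1.557 d × 86400 s/d = 73040 m ≈ 73.0 km.

t_c ≈ 1.56 d; D_c ≈ 3.63 mg/L; x_c ≈ 73.0 km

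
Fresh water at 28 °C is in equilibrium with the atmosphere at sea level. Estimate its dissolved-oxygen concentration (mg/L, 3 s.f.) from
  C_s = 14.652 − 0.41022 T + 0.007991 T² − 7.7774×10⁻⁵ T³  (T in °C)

C_s ≈ 7.72 mg/L

C_s = 14.652 − 0.41022×28 + 0.007991×28² − 7.7774×10⁻⁵×28³ = 7.723 mg/L.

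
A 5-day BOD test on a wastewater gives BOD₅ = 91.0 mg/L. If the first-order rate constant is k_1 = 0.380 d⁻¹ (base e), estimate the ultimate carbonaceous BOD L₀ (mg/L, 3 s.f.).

L₀ ≈ 107 mg/L

BOD₅ = L₀(1 − e^(−5k_1)) ⇒ L₀ = BOD₅ / (1 − e^(−5×0.380))
= 91.0 / (1 − 0.1496) = 91.0 / 0.8504 = 107.0 mg/L.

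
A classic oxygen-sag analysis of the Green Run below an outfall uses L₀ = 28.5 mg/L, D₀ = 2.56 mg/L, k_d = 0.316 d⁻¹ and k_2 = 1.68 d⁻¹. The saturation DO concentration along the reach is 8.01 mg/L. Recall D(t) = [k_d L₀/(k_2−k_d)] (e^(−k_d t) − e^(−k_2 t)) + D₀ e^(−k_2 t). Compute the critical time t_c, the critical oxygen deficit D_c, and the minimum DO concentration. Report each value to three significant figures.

t_c ≈ 0.865 d; D_c ≈ 4.08 mg/L; min DO ≈ 3.93 mg/L

At the critical point dD/dt = 0, so k_d L₀ e^(−k_d t) = k_2 D. Substituting D(t) from the Streeter–Phelps equation and solving for t gives
t_c = ln[(k_2/k_d)(1 − D₀(k_2−k_d)/(k_d L₀))] / (k_2−k_d).
Here k_2−k_d = 1.364 d⁻¹ and 1 − D₀(k_2−k_d)/(k_d L₀) = 1 − 2.56×1.364/(0.316×28.5) = 0.6123, so
t_c = ln(5.316 × 0.6123) / 1.364 = 1.180 / 1.364 = 0.8653 d.
D_c = (k_d/k_2) L₀ e^(−k_d t_c) = (0.316/1.68) × 28.5 × e^(−0.316×0.8653) = 0.1881 × 28.5 × 0.7608 = 4.078 mg/L.
Minimum DO = C_s − D_c = 8.01 − 4.078 = 3.932 mg/L.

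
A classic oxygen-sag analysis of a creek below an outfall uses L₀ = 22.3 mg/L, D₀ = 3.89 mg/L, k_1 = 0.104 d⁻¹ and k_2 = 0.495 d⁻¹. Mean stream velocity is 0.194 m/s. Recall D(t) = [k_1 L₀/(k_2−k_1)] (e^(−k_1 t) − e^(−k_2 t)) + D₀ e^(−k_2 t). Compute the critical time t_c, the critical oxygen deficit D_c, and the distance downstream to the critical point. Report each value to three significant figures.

t_c ≈ 1.26 d; D_c ≈ 4.11 mg/L; x_c ≈ 21.2 km

With k_2/k_1 = 4.760 and 1 − D₀(k_2−k_1)/(k_1 L₀) = 0.3442,
t_c = ln(4.760 × 0.3442) / (0.495 − 0.104) = ln(1.638) / 0.3910 = 0.4936/0.3910 = 1.262 d.
D_c = (k_1/k_2) L₀ e^(−k_1 t_c) = (0.104/0.495) × 22.3 × e^(−0.104×1.262) = 0.2101 × 22.3 × 0.8770 = 4.109 mg/L.
x_c = v t_c = 0.194 m/s × 1.262 d × 86400 s/d = 21160 m ≈ 21.2 km.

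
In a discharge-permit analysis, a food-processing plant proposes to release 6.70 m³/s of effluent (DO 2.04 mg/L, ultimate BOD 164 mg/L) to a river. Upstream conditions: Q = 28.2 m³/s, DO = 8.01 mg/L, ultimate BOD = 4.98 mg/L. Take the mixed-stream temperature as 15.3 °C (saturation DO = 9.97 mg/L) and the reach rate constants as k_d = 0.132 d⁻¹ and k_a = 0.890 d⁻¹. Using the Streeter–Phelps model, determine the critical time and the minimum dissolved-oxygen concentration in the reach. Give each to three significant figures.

Mixed DO = (28.2×8.01 + 6.70×2.04)/(28.2+6.70) = 239.5/34.90 = 6.864 mg/L.
Mixed L₀ = (28.2×4.98 + 6.70×164)/(34.90) = 1239/34.90 = 35.51 mg/L.
Initial deficit D₀ = C_s − DO₀ = 9.97 − 6.864 = 3.106 mg/L.
t_c = (1/0.7580) ln[(0.890/0.132)(1 − 3.106×0.7580/(0.132×35.51))] = 1.319 × ln(3.356) = 1.597 d.
D_c = (0.132/0.890) × 35.51 × e^(−0.132×1.597) = 0.1483 × 35.51 × 0.8099 = 4.265 mg/L.
Minimum DO = 9.97 − 4.265 = 5.705 mg/L.

t_c ≈ 1.60 d; minimum DO ≈ 5.70 mg/L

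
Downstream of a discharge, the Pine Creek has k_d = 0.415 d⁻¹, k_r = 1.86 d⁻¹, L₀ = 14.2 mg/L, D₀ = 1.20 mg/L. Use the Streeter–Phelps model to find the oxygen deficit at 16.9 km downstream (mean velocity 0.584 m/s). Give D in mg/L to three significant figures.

Travel time t = x/v = 16.9 km / (0.584 m/s) = 16900 m / 0.584 m/s = 28940 s = 0.3349 d.
k_d L₀/(k_r−k_d) = 0.415×14.2/(1.86−0.415) = 5.893/1.445 = 4.078 mg/L.
e^(−k_d t) = e^(−0.415×0.3349) = 0.8702; e^(−k_r t) = e^(−1.86×0.3349) = 0.5363.
D = 4.078 × (0.8702 − 0.5363) + 1.20 × 0.5363 = 1.362 + 0.6436 = 2.005 mg/L.

D ≈ 2.01 mg/L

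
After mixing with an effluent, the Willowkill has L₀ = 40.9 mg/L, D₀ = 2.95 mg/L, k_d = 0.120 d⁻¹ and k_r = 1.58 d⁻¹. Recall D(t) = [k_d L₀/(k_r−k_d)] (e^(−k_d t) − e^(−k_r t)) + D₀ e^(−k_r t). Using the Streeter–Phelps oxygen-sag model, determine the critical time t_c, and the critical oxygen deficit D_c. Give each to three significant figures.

t_c ≈ 0.327 d; D_c ≈ 2.99 mg/L

With k_r/k_d = 13.17 and 1 − D₀(k_r−k_d)/(k_d L₀) = 0.1225,
t_c = ln(13.17 × 0.1225) / (1.58 − 0.120) = ln(1.612) / 1.460 = 0.4777/1.460 = 0.3272 d.
D_c = (k_d/k_r) L₀ e^(−k_d t_c) = (0.120/1.58) × 40.9 × e^(−0.120×0.3272) = 0.07595 × 40.9 × 0.9615 = 2.987 mg/L.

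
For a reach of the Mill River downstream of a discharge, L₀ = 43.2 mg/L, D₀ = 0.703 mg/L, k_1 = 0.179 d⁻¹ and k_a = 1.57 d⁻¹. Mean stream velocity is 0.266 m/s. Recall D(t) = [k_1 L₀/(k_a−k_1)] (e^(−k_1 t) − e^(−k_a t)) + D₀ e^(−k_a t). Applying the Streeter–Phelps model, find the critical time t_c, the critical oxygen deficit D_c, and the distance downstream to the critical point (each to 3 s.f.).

t_c ≈ 1.46 d; D_c ≈ 3.79 mg/L; x_c ≈ 33.6 km

With k_a/k_1 = 8.771 and 1 − D₀(k_a−k_1)/(k_1 L₀) = 0.8735,
t_c = ln(8.771 × 0.8735) / (1.57 − 0.179) = ln(7.662) / 1.391 = 2.036/1.391 = 1.464 d.
D_c = (k_1/k_a) L₀ e^(−k_1 t_c) = (0.179/1.57) × 43.2 × e^(−0.179×1.464) = 0.1140 × 43.2 × 0.7695 = 3.790 mg/L.
x_c = v t_c = 0.266 m/s × 1.464 d × 86400 s/d = 33640 m ≈ 33.6 km.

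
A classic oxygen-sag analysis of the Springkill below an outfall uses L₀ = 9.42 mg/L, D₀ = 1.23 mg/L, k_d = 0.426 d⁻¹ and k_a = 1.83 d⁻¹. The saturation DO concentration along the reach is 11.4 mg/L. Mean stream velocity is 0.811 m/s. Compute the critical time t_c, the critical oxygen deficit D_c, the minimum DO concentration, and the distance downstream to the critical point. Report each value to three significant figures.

At the critical point dD/dt = 0, so k_d L₀ e^(−k_d t) = k_a D. Substituting D(t) from the Streeter–Phelps equation and solving for t gives
t_c = ln[(k_a/k_d)(1 − D₀(k_a−k_d)/(k_d L₀))] / (k_a−k_d).
Here k_a−k_d = 1.404 d⁻¹ and 1 − D₀(k_a−k_d)/(k_d L₀) = 1 − 1.23×1.404/(0.426×9.42) = 0.5697, so
t_c = ln(4.296 × 0.5697) / 1.404 = 0.8949 / 1.404 = 0.6374 d.
D_c = (k_d/k_a) L₀ e^(−k_d t_c) = (0.426/1.83) × 9.42 × e^(−0.426×0.6374) = 0.2328 × 9.42 × 0.7622 = 1.671 mg/L.
Minimum DO = C_s − D_c = 11.4 − 1.671 = 9.729 mg/L.
x_c = v t_c = 0.811 m/s × 0.6374 d × 86400 s/d = 44660 m ≈ 44.7 km.

t_c ≈ 0.637 d; D_c ≈ 1.67 mg/L; min DO ≈ 9.73 mg/L; x_c ≈ 44.7 km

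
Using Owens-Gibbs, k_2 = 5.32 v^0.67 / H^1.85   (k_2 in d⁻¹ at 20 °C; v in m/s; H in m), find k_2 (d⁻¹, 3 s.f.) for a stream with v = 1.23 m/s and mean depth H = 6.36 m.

k_2 = 5.32 × 1.23^0.67 / 6.36^1.85 = 5.32 × 1.149 / 30.65 = 0.1994 d⁻¹.

k_2 ≈ 0.199 d⁻¹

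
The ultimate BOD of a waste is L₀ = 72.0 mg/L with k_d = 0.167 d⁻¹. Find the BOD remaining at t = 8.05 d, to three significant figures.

L ≈ 18.8 mg/L

L_t = L₀ e^(−k_d t) = 72.0 × e^(−0.167×8.05) = 72.0 × 0.2607 = 18.77 mg/L.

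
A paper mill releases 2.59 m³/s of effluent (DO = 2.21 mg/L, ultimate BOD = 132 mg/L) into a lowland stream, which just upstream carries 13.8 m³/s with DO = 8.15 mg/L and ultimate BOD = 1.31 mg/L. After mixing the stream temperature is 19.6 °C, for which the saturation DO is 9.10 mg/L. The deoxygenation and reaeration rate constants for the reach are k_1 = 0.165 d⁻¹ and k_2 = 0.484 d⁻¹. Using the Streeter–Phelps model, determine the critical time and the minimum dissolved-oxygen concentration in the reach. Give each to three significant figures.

Mixed DO = (13.8×8.15 + 2.59×2.21)/(13.8+2.59) = 118.2/16.39 = 7.211 mg/L.
Mixed L₀ = (13.8×1.31 + 2.59×132)/(16.39) = 360.0/16.39 = 21.96 mg/L.
Initial deficit D₀ = C_s − DO₀ = 9.10 − 7.211 = 1.889 mg/L.
t_c = (1/0.3190) ln[(0.484/0.165)(1 − 1.889×0.3190/(0.165×21.96))] = 3.135 × ln(2.446) = 2.803 d.
D_c = (0.165/0.484) × 21.96 × e^(−0.165×2.803) = 0.3409 × 21.96 × 0.6297 = 4.714 mg/L.
Minimum DO = 9.10 − 4.714 = 4.386 mg/L.

t_c ≈ 2.80 d; minimum DO ≈ 4.39 mg/L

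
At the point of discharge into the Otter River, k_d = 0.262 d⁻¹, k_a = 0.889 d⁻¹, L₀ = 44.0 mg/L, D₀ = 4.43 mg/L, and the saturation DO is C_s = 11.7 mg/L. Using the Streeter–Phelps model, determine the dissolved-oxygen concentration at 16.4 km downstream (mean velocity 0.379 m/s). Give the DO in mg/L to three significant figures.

DO ≈ 4.52 mg/L

Travel time t = x/v = 16.4 km / (0.379 m/s) = 16400 m / 0.379 m/s = 43270 s = 0.5008 d.
k_d L₀/(k_a−k_d) = 0.262×44.0/(0.889−0.262) = 11.53/0.6270 = 18.39 mg/L.
e^(−k_d t) = e^(−0.262×0.5008) = 0.8770; e^(−k_a t) = e^(−0.889×0.5008) = 0.6407.
D = 18.39 × (0.8770 − 0.6407) + 4.43 × 0.6407 = 4.346 + 2.838 = 7.184 mg/L.
DO = C_s − D = 11.7 − 7.184 = 4.516 mg/L.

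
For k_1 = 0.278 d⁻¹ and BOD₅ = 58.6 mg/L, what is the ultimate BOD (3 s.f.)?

L₀ ≈ 78.0 mg/L

BOD₅ = L₀(1 − e^(−5k_1)) ⇒ L₀ = BOD₅ / (1 − e^(−5×0.278))
= 58.6 / (1 − 0.2491) = 58.6 / 0.7509 = 78.04 mg/L.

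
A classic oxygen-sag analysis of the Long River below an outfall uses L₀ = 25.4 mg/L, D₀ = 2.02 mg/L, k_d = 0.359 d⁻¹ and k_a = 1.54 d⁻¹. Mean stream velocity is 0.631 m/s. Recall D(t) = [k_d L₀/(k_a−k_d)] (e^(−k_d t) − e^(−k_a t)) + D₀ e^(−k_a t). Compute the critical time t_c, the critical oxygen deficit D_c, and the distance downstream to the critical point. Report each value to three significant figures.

t_c ≈ 0.976 d; D_c ≈ 4.17 mg/L; x_c ≈ 53.2 km

With k_a/k_d = 4.290 and 1 − D₀(k_a−k_d)/(k_d L₀) = 0.7384,
t_c = ln(4.290 × 0.7384) / (1.54 − 0.359) = ln(3.167) / 1.181 = 1.153/1.181 = 0.9762 d.
D_c = (k_d/k_a) L₀ e^(−k_d t_c) = (0.359/1.54) × 25.4 × e^(−0.359×0.9762) = 0.2331 × 25.4 × 0.7044 = 4.171 mg/L.
x_c = v t_c = 0.631 m/s × 0.9762 d × 86400 s/d = 53220 m ≈ 53.2 km.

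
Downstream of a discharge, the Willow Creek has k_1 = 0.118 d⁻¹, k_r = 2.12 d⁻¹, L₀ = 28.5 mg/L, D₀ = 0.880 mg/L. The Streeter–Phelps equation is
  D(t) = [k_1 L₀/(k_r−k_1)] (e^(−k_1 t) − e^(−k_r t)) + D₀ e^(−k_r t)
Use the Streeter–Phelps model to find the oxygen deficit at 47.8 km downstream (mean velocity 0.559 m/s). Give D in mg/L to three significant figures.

Travel time t = x/v = 47.8 km / (0.559 m/s) = 47800 m / 0.559 m/s = 85510 s = 0.9897 d.
k_1 L₀/(k_r−k_1) = 0.118×28.5/(2.12−0.118) = 3.363/2.002 = 1.680 mg/L.
e^(−k_1 t) = e^(−0.118×0.9897) = 0.8898; e^(−k_r t) = e^(−2.12×0.9897) = 0.1227.
D = 1.680 × (0.8898 − 0.1227) + 0.880 × 0.1227 = 1.289 + 0.1080 = 1.397 mg/L.

D ≈ 1.40 mg/L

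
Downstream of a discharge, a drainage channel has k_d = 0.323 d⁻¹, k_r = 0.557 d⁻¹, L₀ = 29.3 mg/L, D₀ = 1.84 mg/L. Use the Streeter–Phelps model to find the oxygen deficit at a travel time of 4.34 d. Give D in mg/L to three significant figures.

k_d L₀/(k_r−k_d) = 0.323×29.3/(0.557−0.323) = 9.464/0.2340 = 40.44 mg/L.
e^(−k_d t) = e^(−0.323×4.340) = 0.2461; e^(−k_r t) = e^(−0.557×4.340) = 0.08915.
D = 40.44 × (0.2461 − 0.08915) + 1.84 × 0.08915 = 6.349 + 0.1640 = 6.513 mg/L.

D ≈ 6.51 mg/L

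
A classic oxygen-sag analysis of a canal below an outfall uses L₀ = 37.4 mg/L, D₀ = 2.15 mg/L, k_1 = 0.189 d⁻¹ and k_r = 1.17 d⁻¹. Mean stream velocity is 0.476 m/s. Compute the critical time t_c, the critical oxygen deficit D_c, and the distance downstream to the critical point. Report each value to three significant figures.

With k_r/k_1 = 6.190 and 1 − D₀(k_r−k_1)/(k_1 L₀) = 0.7016,
t_c = ln(6.190 × 0.7016) / (1.17 − 0.189) = ln(4.343) / 0.9810 = 1.469/0.9810 = 1.497 d.
L(t_c) = L₀ e^(−k_1 t_c) = 37.4 × 0.7536 = 28.18 mg/L, and at the critical point k_r D_c = k_1 L, so D_c = (0.189/1.17) × 28.18 = 4.553 mg/L.
x_c = v t_c = 0.476 m/s × 1.497 d × 86400 s/d = 61570 m ≈ 61.6 km.

t_c ≈ 1.50 d; D_c ≈ 4.55 mg/L; x_c ≈ 61.6 km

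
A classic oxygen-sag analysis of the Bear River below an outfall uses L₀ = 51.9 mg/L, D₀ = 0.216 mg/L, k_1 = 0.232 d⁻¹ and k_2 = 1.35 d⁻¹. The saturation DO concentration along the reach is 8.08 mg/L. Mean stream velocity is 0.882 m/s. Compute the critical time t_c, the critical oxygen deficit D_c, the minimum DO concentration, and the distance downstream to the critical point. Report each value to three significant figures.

At the critical point dD/dt = 0, so k_1 L₀ e^(−k_1 t) = k_2 D. Substituting D(t) from the Streeter–Phelps equation and solving for t gives
t_c = ln[(k_2/k_1)(1 − D₀(k_2−k_1)/(k_1 L₀))] / (k_2−k_1).
Here k_2−k_1 = 1.118 d⁻¹ and 1 − D₀(k_2−k_1)/(k_1 L₀) = 1 − 0.216×1.118/(0.232×51.9) = 0.9799, so
t_c = ln(5.819 × 0.9799) / 1.118 = 1.741 / 1.118 = 1.557 d.
D_c = (k_1/k_2) L₀ e^(−k_1 t_c) = (0.232/1.35) × 51.9 × e^(−0.232×1.557) = 0.1719 × 51.9 × 0.6968 = 6.215 mg/L.
Minimum DO = C_s − D_c = 8.08 − 6.215 = 1.865 mg/L.
x_c = v t_c = 0.882 m/s × 1.557 d × 86400 s/d = 118700 m ≈ 119 km.

t_c ≈ 1.56 d; D_c ≈ 6.21 mg/L; min DO ≈ 1.87 mg/L; x_c ≈ 119 km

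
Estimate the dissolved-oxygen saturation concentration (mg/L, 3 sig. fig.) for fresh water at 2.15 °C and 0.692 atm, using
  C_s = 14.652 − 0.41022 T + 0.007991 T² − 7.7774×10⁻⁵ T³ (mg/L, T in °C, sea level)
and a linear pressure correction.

At sea level: C_s = 14.652 − 0.41022×2.15 + 0.007991×2.15² − 7.7774×10⁻⁵×2.15³ = 13.81 mg/L.
Pressure correction: C_s' = 13.81 × 0.692 = 9.554 mg/L.

C_s ≈ 9.55 mg/L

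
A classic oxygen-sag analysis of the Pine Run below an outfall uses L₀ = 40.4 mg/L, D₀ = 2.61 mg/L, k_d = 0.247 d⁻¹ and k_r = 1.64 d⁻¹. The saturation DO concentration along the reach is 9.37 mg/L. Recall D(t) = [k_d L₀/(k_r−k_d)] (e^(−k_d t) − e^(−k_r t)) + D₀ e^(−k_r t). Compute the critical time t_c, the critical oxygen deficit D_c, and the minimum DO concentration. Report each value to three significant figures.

t_c ≈ 1.03 d; D_c ≈ 4.71 mg/L; min DO ≈ 4.66 mg/L

t_c = [1/(k_r−k_d)] ln[(k_r/k_d)(1 − D₀(k_r−k_d)/(k_d L₀))]
= [1/(1.64−0.247)] ln[(1.64/0.247)(1 − 2.61×1.393/(0.247×40.4))]
= (1/1.393) ln[6.640 × 0.6357] = 0.7179 × ln(4.221) = 0.7179 × 1.440 = 1.034 d.
D_c = (k_d/k_r) L₀ e^(−k_d t_c) = (0.247/1.64) × 40.4 × e^(−0.247×1.034) = 0.1506 × 40.4 × 0.7747 = 4.714 mg/L.
Minimum DO = C_s − D_c = 9.37 − 4.714 = 4.656 mg/L.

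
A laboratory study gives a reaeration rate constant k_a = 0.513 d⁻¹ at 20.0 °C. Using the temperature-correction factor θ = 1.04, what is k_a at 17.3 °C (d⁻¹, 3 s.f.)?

k_a ≈ 0.461 d⁻¹

k_a(T₂) = k_a(T₁) · θ^(T₂−T₁) = 0.513 × 1.04^(17.3−20.0)
= 0.513 × 1.04^-2.70 = 0.513 × 0.8995 = 0.4615 d⁻¹.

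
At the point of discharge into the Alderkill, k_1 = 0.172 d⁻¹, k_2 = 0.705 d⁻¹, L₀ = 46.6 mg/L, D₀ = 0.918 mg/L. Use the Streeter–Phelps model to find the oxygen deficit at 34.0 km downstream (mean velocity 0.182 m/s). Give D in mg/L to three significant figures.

D ≈ 7.29 mg/L

Travel time t = x/v = 34.0 km / (0.182 m/s) = 34000 m / 0.182 m/s = 186800 s = 2.162 d.
k_1 L₀/(k_2−k_1) = 0.172×46.6/(0.705−0.172) = 8.015/0.5330 = 15.04 mg/L.
e^(−k_1 t) = e^(−0.172×2.162) = 0.6894; e^(−k_2 t) = e^(−0.705×2.162) = 0.2178.
D = 15.04 × (0.6894 − 0.2178) + 0.918 × 0.2178 = 7.093 + 0.1999 = 7.293 mg/L.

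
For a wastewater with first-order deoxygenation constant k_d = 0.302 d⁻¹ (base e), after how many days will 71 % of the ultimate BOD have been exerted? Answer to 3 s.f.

y/L₀ = 1 − e^(−k_d t) = 0.71 ⇒ e^(−k_d t) = 0.290
t = −ln(0.290) / 0.302 = 1.238 / 0.302 = 4.099 d.

t ≈ 4.10 d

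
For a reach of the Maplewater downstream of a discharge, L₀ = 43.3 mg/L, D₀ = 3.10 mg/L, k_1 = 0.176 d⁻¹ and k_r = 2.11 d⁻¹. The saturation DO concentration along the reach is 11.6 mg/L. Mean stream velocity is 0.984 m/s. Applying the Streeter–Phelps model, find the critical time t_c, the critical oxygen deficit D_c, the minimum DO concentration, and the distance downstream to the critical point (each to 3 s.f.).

t_c ≈ 0.485 d; D_c ≈ 3.32 mg/L; min DO ≈ 8.28 mg/L; x_c ≈ 41.3 km

At the critical point dD/dt = 0, so k_1 L₀ e^(−k_1 t) = k_r D. Substituting D(t) from the Streeter–Phelps equation and solving for t gives
t_c = ln[(k_r/k_1)(1 − D₀(k_r−k_1)/(k_1 L₀))] / (k_r−k_1).
Here k_r−k_1 = 1.934 d⁻¹ and 1 − D₀(k_r−k_1)/(k_1 L₀) = 1 − 3.10×1.934/(0.176×43.3) = 0.2133, so
t_c = ln(11.99 × 0.2133) / 1.934 = 0.9388 / 1.934 = 0.4854 d.
L(t_c) = L₀ e^(−k_1 t_c) = 43.3 × 0.9181 = 39.75 mg/L, and at the critical point k_r D_c = k_1 L, so D_c = (0.176/2.11) × 39.75 = 3.316 mg/L.
Minimum DO = C_s − D_c = 11.6 − 3.316 = 8.284 mg/L.
x_c = v t_c = 0.984 m/s × 0.4854 d × 86400 s/d = 41270 m ≈ 41.3 km.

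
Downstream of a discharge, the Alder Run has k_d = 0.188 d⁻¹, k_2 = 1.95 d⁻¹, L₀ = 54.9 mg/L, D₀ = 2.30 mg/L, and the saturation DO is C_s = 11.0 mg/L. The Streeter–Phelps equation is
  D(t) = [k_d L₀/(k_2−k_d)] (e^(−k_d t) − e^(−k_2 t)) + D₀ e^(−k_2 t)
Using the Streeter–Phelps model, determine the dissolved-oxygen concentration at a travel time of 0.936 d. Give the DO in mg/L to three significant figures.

k_d L₀/(k_2−k_d) = 0.188×54.9/(1.95−0.188) = 10.32/1.762 = 5.858 mg/L.
e^(−k_d t) = e^(−0.188×0.9360) = 0.8386; e^(−k_2 t) = e^(−1.95×0.9360) = 0.1612.
D = 5.858 × (0.8386 − 0.1612) + 2.30 × 0.1612 = 3.968 + 0.3707 = 4.339 mg/L.
DO = C_s − D = 11.0 − 4.339 = 6.661 mg/L.

DO ≈ 6.66 mg/L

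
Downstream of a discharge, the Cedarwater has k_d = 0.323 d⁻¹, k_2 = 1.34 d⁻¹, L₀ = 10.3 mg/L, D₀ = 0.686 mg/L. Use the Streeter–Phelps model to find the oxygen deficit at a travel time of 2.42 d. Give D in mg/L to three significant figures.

D ≈ 1.40 mg/L

k_d L₀/(k_2−k_d) = 0.323×10.3/(1.34−0.323) = 3.327/1.017 = 3.271 mg/L.
e^(−k_d t) = e^(−0.323×2.420) = 0.4576; e^(−k_2 t) = e^(−1.34×2.420) = 0.03905.
D = 3.271 × (0.4576 − 0.03905) + 0.686 × 0.03905 = 1.369 + 0.02679 = 1.396 mg/L.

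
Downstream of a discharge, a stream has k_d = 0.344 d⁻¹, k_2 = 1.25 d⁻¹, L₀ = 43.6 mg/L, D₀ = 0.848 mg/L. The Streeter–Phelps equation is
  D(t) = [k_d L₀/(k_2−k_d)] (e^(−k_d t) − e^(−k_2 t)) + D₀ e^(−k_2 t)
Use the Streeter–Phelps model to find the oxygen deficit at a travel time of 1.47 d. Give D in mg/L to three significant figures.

k_d L₀/(k_2−k_d) = 0.344×43.6/(1.25−0.344) = 15.00/0.9060 = 16.55 mg/L.
e^(−k_d t) = e^(−0.344×1.470) = 0.6031; e^(−k_2 t) = e^(−1.25×1.470) = 0.1592.
D = 16.55 × (0.6031 − 0.1592) + 0.848 × 0.1592 = 7.348 + 0.1350 = 7.483 mg/L.

D ≈ 7.48 mg/L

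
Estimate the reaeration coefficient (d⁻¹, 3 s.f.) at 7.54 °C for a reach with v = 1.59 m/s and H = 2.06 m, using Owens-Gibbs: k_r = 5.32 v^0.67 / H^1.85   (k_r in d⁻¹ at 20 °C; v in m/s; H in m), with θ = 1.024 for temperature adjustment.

k_r(20) = 5.32 × 1.59^0.67 / 2.06^1.85 = 5.32 × 1.364 / 3.808 = 1.906 d⁻¹.
k_r(7.54) = 1.906 × 1.024^(7.54−20) = 1.906 × 0.7442 = 1.419 d⁻¹.

k_r ≈ 1.42 d⁻¹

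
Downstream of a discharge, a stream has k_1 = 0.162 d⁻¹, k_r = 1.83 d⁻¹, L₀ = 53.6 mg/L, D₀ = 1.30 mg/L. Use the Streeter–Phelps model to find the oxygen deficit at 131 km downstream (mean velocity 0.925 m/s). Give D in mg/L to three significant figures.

Travel time t = x/v = 131 km / (0.925 m/s) = 131000 m / 0.925 m/s = 141600 s = 1.639 d.
k_1 L₀/(k_r−k_1) = 0.162×53.6/(1.83−0.162) = 8.683/1.668 = 5.206 mg/L.
e^(−k_1 t) = e^(−0.162×1.639) = 0.7668; e^(−k_r t) = e^(−1.83×1.639) = 0.04981.
D = 5.206 × (0.7668 − 0.04981) + 1.30 × 0.04981 = 3.732 + 0.06475 = 3.797 mg/L.

D ≈ 3.80 mg/L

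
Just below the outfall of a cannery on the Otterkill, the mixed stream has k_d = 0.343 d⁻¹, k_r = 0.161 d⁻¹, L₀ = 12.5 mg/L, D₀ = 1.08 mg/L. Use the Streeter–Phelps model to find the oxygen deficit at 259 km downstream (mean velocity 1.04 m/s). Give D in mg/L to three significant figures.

D ≈ 6.73 mg/L

Travel time t = x/v = 259 km / (1.04 m/s) = 259000 m / 1.04 m/s = 249000 s = 2.882 d.
k_d L₀/(k_r−k_d) = 0.343×12.5/(0.161−0.343) = 4.288/-0.1820 = -23.56 mg/L.
e^(−k_d t) = e^(−0.343×2.882) = 0.3721; e^(−k_r t) = e^(−0.161×2.882) = 0.6287.
D = -23.56 × (0.3721 − 0.6287) + 1.08 × 0.6287 = 6.046 + 0.6790 = 6.725 mg/L.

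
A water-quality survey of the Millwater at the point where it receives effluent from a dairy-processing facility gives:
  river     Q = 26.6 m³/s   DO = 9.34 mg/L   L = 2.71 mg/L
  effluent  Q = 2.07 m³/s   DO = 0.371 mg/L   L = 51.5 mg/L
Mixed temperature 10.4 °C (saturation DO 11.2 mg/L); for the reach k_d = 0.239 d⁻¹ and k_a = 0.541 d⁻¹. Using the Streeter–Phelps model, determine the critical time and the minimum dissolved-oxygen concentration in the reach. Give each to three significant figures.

Mixed DO = (26.6×9.34 + 2.07×0.371)/(26.6+2.07) = 249.2/28.67 = 8.692 mg/L.
Mixed L₀ = (26.6×2.71 + 2.07×51.5)/(28.67) = 178.7/28.67 = 6.233 mg/L.
Initial deficit D₀ = C_s − DO₀ = 11.2 − 8.692 = 2.508 mg/L.
t_c = (1/0.3020) ln[(0.541/0.239)(1 − 2.508×0.3020/(0.239×6.233))] = 3.311 × ln(1.113) = 0.3540 d.
D_c = (0.239/0.541) × 6.233 × e^(−0.239×0.3540) = 0.4418 × 6.233 × 0.9189 = 2.530 mg/L.
Minimum DO = 11.2 − 2.530 = 8.670 mg/L.

t_c ≈ 0.354 d; minimum DO ≈ 8.67 mg/L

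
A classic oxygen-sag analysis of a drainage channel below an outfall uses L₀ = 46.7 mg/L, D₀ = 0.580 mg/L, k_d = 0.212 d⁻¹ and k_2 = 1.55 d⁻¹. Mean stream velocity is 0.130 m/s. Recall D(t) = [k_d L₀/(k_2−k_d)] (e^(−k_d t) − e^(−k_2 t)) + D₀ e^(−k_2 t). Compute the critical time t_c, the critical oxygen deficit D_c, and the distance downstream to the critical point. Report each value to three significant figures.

With k_2/k_d = 7.311 and 1 − D₀(k_2−k_d)/(k_d L₀) = 0.9216,
t_c = ln(7.311 × 0.9216) / (1.55 − 0.212) = ln(6.738) / 1.338 = 1.908/1.338 = 1.426 d.
L(t_c) = L₀ e^(−k_d t_c) = 46.7 × 0.7391 = 34.52 mg/L, and at the critical point k_2 D_c = k_d L, so D_c = (0.212/1.55) × 34.52 = 4.721 mg/L.
x_c = v t_c = 0.130 m/s × 1.426 d × 86400 s/d = 16020 m ≈ 16.0 km.

t_c ≈ 1.43 d; D_c ≈ 4.72 mg/L; x_c ≈ 16.0 km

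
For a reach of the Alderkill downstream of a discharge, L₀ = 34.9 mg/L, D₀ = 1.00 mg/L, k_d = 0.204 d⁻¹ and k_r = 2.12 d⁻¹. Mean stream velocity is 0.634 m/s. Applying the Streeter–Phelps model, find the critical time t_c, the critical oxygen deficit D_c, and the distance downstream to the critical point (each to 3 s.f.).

t_c ≈ 1.06 d; D_c ≈ 2.71 mg/L; x_c ≈ 58.0 km

t_c = [1/(k_r−k_d)] ln[(k_r/k_d)(1 − D₀(k_r−k_d)/(k_d L₀))]
= [1/(2.12−0.204)] ln[(2.12/0.204)(1 − 1.00×1.916/(0.204×34.9))]
= (1/1.916) ln[10.39 × 0.7309] = 0.5219 × ln(7.595) = 0.5219 × 2.028 = 1.058 d.
D_c = (k_d/k_r) L₀ e^(−k_d t_c) = (0.204/2.12) × 34.9 × e^(−0.204×1.058) = 0.09623 × 34.9 × 0.8058 = 2.706 mg/L.
x_c = v t_c = 0.634 m/s × 1.058 d × 86400 s/d = 57970 m ≈ 58.0 km.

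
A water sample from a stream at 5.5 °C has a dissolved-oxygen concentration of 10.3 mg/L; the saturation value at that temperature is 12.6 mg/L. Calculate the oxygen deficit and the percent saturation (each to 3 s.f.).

D = C_s − C = 12.6 − 10.3 = 2.30 mg/L.
% saturation = 10.3/12.6 × 100 = 81.7 %.

D ≈ 2.30 mg/L; 81.7 % saturation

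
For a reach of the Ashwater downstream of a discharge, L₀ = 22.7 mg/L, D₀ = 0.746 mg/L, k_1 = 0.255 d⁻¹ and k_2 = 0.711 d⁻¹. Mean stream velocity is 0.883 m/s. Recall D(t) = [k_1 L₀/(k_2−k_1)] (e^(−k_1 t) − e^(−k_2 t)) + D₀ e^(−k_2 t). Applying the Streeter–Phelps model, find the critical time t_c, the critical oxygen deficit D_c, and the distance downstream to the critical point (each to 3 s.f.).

t_c ≈ 2.12 d; D_c ≈ 4.75 mg/L; x_c ≈ 161 km

With k_2/k_1 = 2.788 and 1 − D₀(k_2−k_1)/(k_1 L₀) = 0.9412,
t_c = ln(2.788 × 0.9412) / (0.711 − 0.255) = ln(2.624) / 0.4560 = 0.9648/0.4560 = 2.116 d.
L(t_c) = L₀ e^(−k_1 t_c) = 22.7 × 0.5830 = 13.23 mg/L, and at the critical point k_2 D_c = k_1 L, so D_c = (0.255/0.711) × 13.23 = 4.746 mg/L.
x_c = v t_c = 0.883 m/s × 2.116 d × 86400 s/d = 161400 m ≈ 161 km.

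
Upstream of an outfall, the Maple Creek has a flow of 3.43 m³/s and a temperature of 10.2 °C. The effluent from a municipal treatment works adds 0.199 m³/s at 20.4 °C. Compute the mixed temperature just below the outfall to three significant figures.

10.8 °C

Flow-weighted mixing: C = (Q_r C_r + Q_w C_w)/(Q_r + Q_w)
= (3.43×10.2 + 0.199×20.4)/(3.43 + 0.199) = 39.05/3.629 = 10.76 °C.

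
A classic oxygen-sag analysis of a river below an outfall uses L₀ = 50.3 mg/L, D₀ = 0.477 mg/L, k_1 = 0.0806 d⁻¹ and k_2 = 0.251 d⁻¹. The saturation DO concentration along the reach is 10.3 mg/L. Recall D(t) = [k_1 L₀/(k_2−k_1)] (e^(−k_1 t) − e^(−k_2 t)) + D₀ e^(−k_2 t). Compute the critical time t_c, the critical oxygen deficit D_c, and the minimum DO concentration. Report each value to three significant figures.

t_c ≈ 6.55 d; D_c ≈ 9.53 mg/L; min DO ≈ 0.771 mg/L

t_c = [1/(k_2−k_1)] ln[(k_2/k_1)(1 − D₀(k_2−k_1)/(k_1 L₀))]
= [1/(0.251−0.0806)] ln[(0.251/0.0806)(1 − 0.477×0.1704/(0.0806×50.3))]
= (1/0.1704) ln[3.114 × 0.9800] = 5.869 × ln(3.052) = 5.869 × 1.116 = 6.548 d.
L(t_c) = L₀ e^(−k_1 t_c) = 50.3 × 0.5899 = 29.67 mg/L, and at the critical point k_2 D_c = k_1 L, so D_c = (0.0806/0.251) × 29.67 = 9.529 mg/L.
Minimum DO = C_s − D_c = 10.3 − 9.529 = 0.7712 mg/L.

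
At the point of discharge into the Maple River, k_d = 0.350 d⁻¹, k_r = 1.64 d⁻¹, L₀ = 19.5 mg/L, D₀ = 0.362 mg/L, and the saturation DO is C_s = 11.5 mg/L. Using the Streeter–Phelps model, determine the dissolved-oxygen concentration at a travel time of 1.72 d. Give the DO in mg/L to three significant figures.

DO ≈ 8.90 mg/L

k_d L₀/(k_r−k_d) = 0.350×19.5/(1.64−0.350) = 6.825/1.290 = 5.291 mg/L.
e^(−k_d t) = e^(−0.350×1.720) = 0.5477; e^(−k_r t) = e^(−1.64×1.720) = 0.05956.
D = 5.291 × (0.5477 − 0.05956) + 0.362 × 0.05956 = 2.583 + 0.02156 = 2.604 mg/L.
DO = C_s − D = 11.5 − 2.604 = 8.896 mg/L.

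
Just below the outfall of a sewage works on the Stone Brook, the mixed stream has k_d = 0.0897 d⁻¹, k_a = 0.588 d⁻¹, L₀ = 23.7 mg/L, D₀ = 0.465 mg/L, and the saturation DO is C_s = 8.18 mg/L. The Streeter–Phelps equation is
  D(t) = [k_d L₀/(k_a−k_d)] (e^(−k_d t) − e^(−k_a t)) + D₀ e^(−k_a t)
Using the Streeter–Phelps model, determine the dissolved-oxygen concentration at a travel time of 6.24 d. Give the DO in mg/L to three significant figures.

k_d L₀/(k_a−k_d) = 0.0897×23.7/(0.588−0.0897) = 2.126/0.4983 = 4.266 mg/L.
e^(−k_d t) = e^(−0.0897×6.240) = 0.5714; e^(−k_a t) = e^(−0.588×6.240) = 0.02550.
D = 4.266 × (0.5714 − 0.02550) + 0.465 × 0.02550 = 2.329 + 0.01186 = 2.341 mg/L.
DO = C_s − D = 8.18 − 2.341 = 5.839 mg/L.

DO ≈ 5.84 mg/L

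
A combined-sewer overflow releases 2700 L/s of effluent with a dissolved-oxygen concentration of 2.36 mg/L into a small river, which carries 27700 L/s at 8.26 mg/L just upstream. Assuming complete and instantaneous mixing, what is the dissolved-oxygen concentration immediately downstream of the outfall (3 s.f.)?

7.74 mg/L

Flow-weighted mixing: C = (Q_r C_r + Q_w C_w)/(Q_r + Q_w)
= (27700×8.26 + 2700×2.36)/(27700 + 2700) = 235200/30400 = 7.736 mg/L.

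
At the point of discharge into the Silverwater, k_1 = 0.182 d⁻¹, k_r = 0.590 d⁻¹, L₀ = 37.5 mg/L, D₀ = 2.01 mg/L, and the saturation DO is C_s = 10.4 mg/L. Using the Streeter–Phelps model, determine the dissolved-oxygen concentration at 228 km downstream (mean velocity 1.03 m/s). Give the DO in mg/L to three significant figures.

DO ≈ 3.15 mg/L

Travel time t = x/v = 228 km / (1.03 m/s) = 228000 m / 1.03 m/s = 221400 s = 2.562 d.
k_1 L₀/(k_r−k_1) = 0.182×37.5/(0.590−0.182) = 6.825/0.4080 = 16.73 mg/L.
e^(−k_1 t) = e^(−0.182×2.562) = 0.6273; e^(−k_r t) = e^(−0.590×2.562) = 0.2206.
D = 16.73 × (0.6273 − 0.2206) + 2.01 × 0.2206 = 6.804 + 0.4433 = 7.248 mg/L.
DO = C_s − D = 10.4 − 7.248 = 3.152 mg/L.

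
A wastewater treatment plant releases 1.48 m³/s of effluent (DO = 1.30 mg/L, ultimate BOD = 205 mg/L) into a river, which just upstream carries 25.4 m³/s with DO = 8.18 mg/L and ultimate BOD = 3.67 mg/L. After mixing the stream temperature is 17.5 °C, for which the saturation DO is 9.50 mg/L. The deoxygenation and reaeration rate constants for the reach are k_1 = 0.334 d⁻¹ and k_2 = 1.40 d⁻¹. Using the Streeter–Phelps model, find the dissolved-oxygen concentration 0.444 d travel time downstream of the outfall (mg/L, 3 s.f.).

Mixed DO = (25.4×8.18 + 1.48×1.30)/(25.4+1.48) = 209.7/26.88 = 7.801 mg/L.
Mixed L₀ = (25.4×3.67 + 1.48×205)/(26.88) = 396.6/26.88 = 14.76 mg/L.
Initial deficit D₀ = C_s − DO₀ = 9.50 − 7.801 = 1.699 mg/L.
D(0.444) = [0.334×14.76/(1.40−0.334)](e^(−0.334×0.444) − e^(−1.40×0.444)) + 1.699 e^(−1.40×0.444)
= 4.623 × (0.8622 − 0.5371) + 1.699 × 0.5371 = 2.415 mg/L.
DO = 9.50 − 2.415 = 7.085 mg/L.

DO ≈ 7.08 mg/L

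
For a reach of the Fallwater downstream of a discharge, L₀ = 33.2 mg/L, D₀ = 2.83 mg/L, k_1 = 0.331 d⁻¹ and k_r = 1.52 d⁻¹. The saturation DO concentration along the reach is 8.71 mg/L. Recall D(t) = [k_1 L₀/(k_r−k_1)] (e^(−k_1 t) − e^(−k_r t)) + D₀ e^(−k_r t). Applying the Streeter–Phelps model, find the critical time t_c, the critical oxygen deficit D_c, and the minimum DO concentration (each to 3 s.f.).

t_c ≈ 0.975 d; D_c ≈ 5.24 mg/L; min DO ≈ 3.47 mg/L

With k_r/k_1 = 4.592 and 1 − D₀(k_r−k_1)/(k_1 L₀) = 0.6938,
t_c = ln(4.592 × 0.6938) / (1.52 − 0.331) = ln(3.186) / 1.189 = 1.159/1.189 = 0.9746 d.
L(t_c) = L₀ e^(−k_1 t_c) = 33.2 × 0.7243 = 24.05 mg/L, and at the critical point k_r D_c = k_1 L, so D_c = (0.331/1.52) × 24.05 = 5.236 mg/L.
Minimum DO = C_s − D_c = 8.71 − 5.236 = 3.474 mg/L.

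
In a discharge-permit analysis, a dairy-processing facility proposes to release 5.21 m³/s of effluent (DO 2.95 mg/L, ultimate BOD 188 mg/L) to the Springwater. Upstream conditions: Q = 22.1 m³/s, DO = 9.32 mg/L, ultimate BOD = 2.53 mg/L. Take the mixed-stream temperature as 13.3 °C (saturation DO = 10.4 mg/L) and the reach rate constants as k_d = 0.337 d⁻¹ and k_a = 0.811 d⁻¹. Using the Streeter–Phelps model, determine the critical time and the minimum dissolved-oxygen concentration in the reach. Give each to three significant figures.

t_c ≈ 1.66 d; minimum DO ≈ 1.41 mg/L

Mixed DO = (22.1×9.32 + 5.21×2.95)/(22.1+5.21) = 221.3/27.31 = 8.105 mg/L.
Mixed L₀ = (22.1×2.53 + 5.21×188)/(27.31) = 1035/27.31 = 37.91 mg/L.
Initial deficit D₀ = C_s − DO₀ = 10.4 − 8.105 = 2.295 mg/L.
t_c = (1/0.4740) ln[(0.811/0.337)(1 − 2.295×0.4740/(0.337×37.91))] = 2.110 × ln(2.202) = 1.665 d.
D_c = (0.337/0.811) × 37.91 × e^(−0.337×1.665) = 0.4155 × 37.91 × 0.5706 = 8.989 mg/L.
Minimum DO = 10.4 − 8.989 = 1.411 mg/L.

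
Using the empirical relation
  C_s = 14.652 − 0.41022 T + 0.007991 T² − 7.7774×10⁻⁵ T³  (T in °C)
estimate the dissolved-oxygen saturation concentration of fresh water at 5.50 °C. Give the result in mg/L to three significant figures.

C_s ≈ 12.6 mg/L

C_s = 14.652 − 0.41022×5.50 + 0.007991×5.50² − 7.7774×10⁻⁵×5.50³ = 12.62 mg/L.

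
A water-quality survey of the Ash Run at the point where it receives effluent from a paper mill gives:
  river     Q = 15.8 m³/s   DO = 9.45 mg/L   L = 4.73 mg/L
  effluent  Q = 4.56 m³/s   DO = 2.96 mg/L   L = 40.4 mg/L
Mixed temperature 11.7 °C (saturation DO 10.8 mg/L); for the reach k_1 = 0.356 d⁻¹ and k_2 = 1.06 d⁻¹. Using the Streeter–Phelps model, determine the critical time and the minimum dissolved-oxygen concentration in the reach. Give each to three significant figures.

Mixed DO = (15.8×9.45 + 4.56×2.96)/(15.8+4.56) = 162.8/20.36 = 7.996 mg/L.
Mixed L₀ = (15.8×4.73 + 4.56×40.4)/(20.36) = 259.0/20.36 = 12.72 mg/L.
Initial deficit D₀ = C_s − DO₀ = 10.8 − 7.996 = 2.804 mg/L.
t_c = (1/0.7040) ln[(1.06/0.356)(1 − 2.804×0.7040/(0.356×12.72))] = 1.420 × ln(1.680) = 0.7366 d.
D_c = (0.356/1.06) × 12.72 × e^(−0.356×0.7366) = 0.3358 × 12.72 × 0.7693 = 3.286 mg/L.
Minimum DO = 10.8 − 3.286 = 7.514 mg/L.

t_c ≈ 0.737 d; minimum DO ≈ 7.51 mg/L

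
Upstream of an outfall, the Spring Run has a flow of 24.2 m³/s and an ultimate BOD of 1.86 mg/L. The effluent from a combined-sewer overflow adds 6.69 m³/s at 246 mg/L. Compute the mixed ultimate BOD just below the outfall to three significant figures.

54.7 mg/L

Flow-weighted mixing: C = (Q_r C_r + Q_w C_w)/(Q_r + Q_w)
= (24.2×1.86 + 6.69×246)/(24.2 + 6.69) = 1691/30.89 = 54.73 mg/L.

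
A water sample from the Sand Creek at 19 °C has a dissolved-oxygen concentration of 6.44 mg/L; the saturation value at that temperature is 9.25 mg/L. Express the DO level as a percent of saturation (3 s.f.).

69.6 % saturation

% saturation = C/C_s × 100 = 6.44/9.25 × 100 = 69.6 %.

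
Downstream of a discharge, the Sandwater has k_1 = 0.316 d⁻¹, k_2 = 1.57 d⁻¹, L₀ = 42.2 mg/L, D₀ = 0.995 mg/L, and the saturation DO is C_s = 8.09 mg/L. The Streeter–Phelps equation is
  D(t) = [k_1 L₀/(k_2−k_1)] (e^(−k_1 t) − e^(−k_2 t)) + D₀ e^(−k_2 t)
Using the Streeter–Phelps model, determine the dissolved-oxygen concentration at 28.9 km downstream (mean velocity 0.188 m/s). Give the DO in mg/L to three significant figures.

Travel time t = x/v = 28.9 km / (0.188 m/s) = 28900 m / 0.188 m/s = 153700 s = 1.779 d.
k_1 L₀/(k_2−k_1) = 0.316×42.2/(1.57−0.316) = 13.34/1.254 = 10.63 mg/L.
e^(−k_1 t) = e^(−0.316×1.779) = 0.5699; e^(−k_2 t) = e^(−1.57×1.779) = 0.06122.
D = 10.63 × (0.5699 − 0.06122) + 0.995 × 0.06122 = 5.410 + 0.06091 = 5.471 mg/L.
DO = C_s − D = 8.09 − 5.471 = 2.619 mg/L.

DO ≈ 2.62 mg/L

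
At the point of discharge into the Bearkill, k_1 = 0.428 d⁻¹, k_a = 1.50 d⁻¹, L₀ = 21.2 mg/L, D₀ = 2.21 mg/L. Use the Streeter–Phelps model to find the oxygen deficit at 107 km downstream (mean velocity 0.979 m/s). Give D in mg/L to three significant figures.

D ≈ 3.99 mg/L

Travel time t = x/v = 107 km / (0.979 m/s) = 107000 m / 0.979 m/s = 109300 s = 1.265 d.
k_1 L₀/(k_a−k_1) = 0.428×21.2/(1.50−0.428) = 9.074/1.072 = 8.464 mg/L.
e^(−k_1 t) = e^(−0.428×1.265) = 0.5819; e^(−k_a t) = e^(−1.50×1.265) = 0.1499.
D = 8.464 × (0.5819 − 0.1499) + 2.21 × 0.1499 = 3.656 + 0.3314 = 3.988 mg/L.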